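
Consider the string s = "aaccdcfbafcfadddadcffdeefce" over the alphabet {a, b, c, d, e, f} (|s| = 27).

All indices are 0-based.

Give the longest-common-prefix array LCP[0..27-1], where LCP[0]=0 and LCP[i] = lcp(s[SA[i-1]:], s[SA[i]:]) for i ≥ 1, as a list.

rank→(start, suffix):
  0 → (0, 'aaccdcfbafcfadddadcffdeefce')
  1 → (1, 'accdcfbafcfadddadcffdeefce')
  2 → (16, 'adcffdeefce')
  3 → (12, 'adddadcffdeefce')
  4 → (8, 'afcfadddadcffdeefce')
  5 → (7, 'bafcfadddadcffdeefce')
  6 → (2, 'ccdcfbafcfadddadcffdeefce')
  7 → (3, 'cdcfbafcfadddadcffdeefce')
  8 → (25, 'ce')
  9 → (10, 'cfadddadcffdeefce')
  10 → (5, 'cfbafcfadddadcffdeefce')
  11 → (18, 'cffdeefce')
  12 → (15, 'dadcffdeefce')
  13 → (4, 'dcfbafcfadddadcffdeefce')
  14 → (17, 'dcffdeefce')
  15 → (14, 'ddadcffdeefce')
  16 → (13, 'dddadcffdeefce')
  17 → (21, 'deefce')
  18 → (26, 'e')
  19 → (22, 'eefce')
  20 → (23, 'efce')
  21 → (11, 'fadddadcffdeefce')
  22 → (6, 'fbafcfadddadcffdeefce')
  23 → (24, 'fce')
  24 → (9, 'fcfadddadcffdeefce')
  25 → (20, 'fdeefce')
  26 → (19, 'ffdeefce')

SA = [0, 1, 16, 12, 8, 7, 2, 3, 25, 10, 5, 18, 15, 4, 17, 14, 13, 21, 26, 22, 23, 11, 6, 24, 9, 20, 19]
rank  pair      lcp
   1  s[0:],s[1:]  1  'a'
   2  s[1:],s[16:]  1  'a'
   3  s[16:],s[12:]  2  'ad'
   4  s[12:],s[8:]  1  'a'
   5  s[8:],s[7:]  0  ''
   6  s[7:],s[2:]  0  ''
   7  s[2:],s[3:]  1  'c'
   8  s[3:],s[25:]  1  'c'
   9  s[25:],s[10:]  1  'c'
  10  s[10:],s[5:]  2  'cf'
  11  s[5:],s[18:]  2  'cf'
  12  s[18:],s[15:]  0  ''
  13  s[15:],s[4:]  1  'd'
  14  s[4:],s[17:]  3  'dcf'
  15  s[17:],s[14:]  1  'd'
  16  s[14:],s[13:]  2  'dd'
  17  s[13:],s[21:]  1  'd'
  18  s[21:],s[26:]  0  ''
  19  s[26:],s[22:]  1  'e'
  20  s[22:],s[23:]  1  'e'
  21  s[23:],s[11:]  0  ''
  22  s[11:],s[6:]  1  'f'
  23  s[6:],s[24:]  1  'f'
  24  s[24:],s[9:]  2  'fc'
  25  s[9:],s[20:]  1  'f'
  26  s[20:],s[19:]  1  'f'

[0, 1, 1, 2, 1, 0, 0, 1, 1, 1, 2, 2, 0, 1, 3, 1, 2, 1, 0, 1, 1, 0, 1, 1, 2, 1, 1]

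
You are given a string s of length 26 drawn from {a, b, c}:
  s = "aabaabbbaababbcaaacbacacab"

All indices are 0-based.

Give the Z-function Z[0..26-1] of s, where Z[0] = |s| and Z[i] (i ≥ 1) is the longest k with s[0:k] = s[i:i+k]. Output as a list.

Z[0]=26
i=1: outside box; Z[1]=1 grow→box=[1,2)
i=2: outside box; Z[2]=0
i=3: outside box; Z[3]=3 grow→box=[3,6)
i=4: min(r-i=2, Z[1]=1)=1; Z[4]=1
i=5: min(r-i=1, Z[2]=0)=0; Z[5]=0
i=6: outside box; Z[6]=0
i=7: outside box; Z[7]=0
i=8: outside box; Z[8]=4 grow→box=[8,12)
i=9: min(r-i=3, Z[1]=1)=1; Z[9]=1
i=10: min(r-i=2, Z[2]=0)=0; Z[10]=0
i=11: min(r-i=1, Z[3]=3)=1; Z[11]=1
i=12: outside box; Z[12]=0
i=13: outside box; Z[13]=0
i=14: outside box; Z[14]=0
i=15: outside box; Z[15]=2 grow→box=[15,17)
i=16: min(r-i=1, Z[1]=1)=1; Z[16]=2 grow→box=[16,18)
i=17: min(r-i=1, Z[1]=1)=1; Z[17]=1
i=18: outside box; Z[18]=0
i=19: outside box; Z[19]=0
i=20: outside box; Z[20]=1 grow→box=[20,21)
i=21: outside box; Z[21]=0
i=22: outside box; Z[22]=1 grow→box=[22,23)
i=23: outside box; Z[23]=0
i=24: outside box; Z[24]=1 grow→box=[24,25)
i=25: outside box; Z[25]=0

[26, 1, 0, 3, 1, 0, 0, 0, 4, 1, 0, 1, 0, 0, 0, 2, 2, 1, 0, 0, 1, 0, 1, 0, 1, 0]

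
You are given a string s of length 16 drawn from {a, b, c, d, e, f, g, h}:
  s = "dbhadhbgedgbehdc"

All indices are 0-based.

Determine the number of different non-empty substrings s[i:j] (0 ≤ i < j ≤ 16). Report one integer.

rank | idx | suffix
   0 |   3 | adhbgedgbehdc
   1 |  11 | behdc
   2 |   6 | bgedgbehdc
   3 |   1 | bhadhbgedgbehdc
   4 |  15 | c
   5 |   0 | dbhadhbgedgbehdc
   6 |  14 | dc
   7 |   9 | dgbehdc
   8 |   4 | dhbgedgbehdc
   9 |   8 | edgbehdc
  10 |  12 | ehdc
  11 |  10 | gbehdc
  12 |   7 | gedgbehdc
  13 |   2 | hadhbgedgbehdc
  14 |   5 | hbgedgbehdc
  15 |  13 | hdc

SA = [3, 11, 6, 1, 15, 0, 14, 9, 4, 8, 12, 10, 7, 2, 5, 13]
[i] adj suffixes → lcp
  [1] 3/11 → 0 ('')
  [2] 11/6 → 1 ('b')
  [3] 6/1 → 1 ('b')
  [4] 1/15 → 0 ('')
  [5] 15/0 → 0 ('')
  [6] 0/14 → 1 ('d')
  [7] 14/9 → 1 ('d')
  [8] 9/4 → 1 ('d')
  [9] 4/8 → 0 ('')
  [10] 8/12 → 1 ('e')
  [11] 12/10 → 0 ('')
  [12] 10/7 → 1 ('g')
  [13] 7/2 → 0 ('')
  [14] 2/5 → 1 ('h')
  [15] 5/13 → 1 ('h')

n(n+1)/2 = 16·17/2 = 136
Σ LCP = 0 + 0 + 1 + 1 + 0 + 0 + 1 + 1 + 1 + 0 + 1 + 0 + 1 + 0 + 1 + 1 = 9
distinct = 136 − 9 = 127

127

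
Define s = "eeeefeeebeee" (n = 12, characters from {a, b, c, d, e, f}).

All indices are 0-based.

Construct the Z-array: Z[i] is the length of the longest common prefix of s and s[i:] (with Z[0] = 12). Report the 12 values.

[12, 3, 2, 1, 0, 3, 2, 1, 0, 3, 2, 1]

Z[0]=12
i=1: fresh scan; Z[1]=3 scan→box=[1,4)
i=2: min(r-i=2, Z[1]=3)=2; Z[2]=2
i=3: min(r-i=1, Z[2]=2)=1; Z[3]=1
i=4: fresh scan; Z[4]=0
i=5: fresh scan; Z[5]=3 scan→box=[5,8)
i=6: min(r-i=2, Z[1]=3)=2; Z[6]=2
i=7: min(r-i=1, Z[2]=2)=1; Z[7]=1
i=8: fresh scan; Z[8]=0
i=9: fresh scan; Z[9]=3 scan→box=[9,12)
i=10: min(r-i=2, Z[1]=3)=2; Z[10]=2
i=11: min(r-i=1, Z[2]=2)=1; Z[11]=1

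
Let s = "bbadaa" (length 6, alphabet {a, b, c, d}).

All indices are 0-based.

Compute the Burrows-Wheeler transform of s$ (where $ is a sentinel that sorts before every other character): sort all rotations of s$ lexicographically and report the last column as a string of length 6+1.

aadbb$a

rank  rotation last
    0  $bbadaa  a
    1  a$bbada  a
    2  aa$bbad  d
    3  adaa$bb  b
    4  badaa$b  b
    5  bbadaa$  $
    6  daa$bba  a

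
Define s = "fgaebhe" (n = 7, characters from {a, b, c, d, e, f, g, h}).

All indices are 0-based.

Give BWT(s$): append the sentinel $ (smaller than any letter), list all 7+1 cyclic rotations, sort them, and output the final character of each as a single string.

rank  rotation  last
    0  $fgaebhe  e
    1  aebhe$fg  g
    2  bhe$fgae  e
    3  e$fgaebh  h
    4  ebhe$fga  a
    5  fgaebhe$  $
    6  gaebhe$f  f
    7  he$fgaeb  b

egeha$fb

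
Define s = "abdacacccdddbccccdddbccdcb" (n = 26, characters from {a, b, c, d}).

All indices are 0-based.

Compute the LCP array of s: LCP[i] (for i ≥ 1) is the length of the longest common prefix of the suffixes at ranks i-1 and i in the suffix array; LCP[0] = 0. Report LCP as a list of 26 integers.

[0, 1, 2, 0, 1, 3, 1, 0, 1, 1, 3, 9, 2, 3, 8, 1, 2, 7, 0, 1, 4, 1, 1, 5, 2, 6]

rank | idx | suffix
   0 |   0 | abdacacccdddbccccdddbccdcb
   1 |   3 | acacccdddbccccdddbccdcb
   2 |   5 | acccdddbccccdddbccdcb
   3 |  25 | b
   4 |  12 | bccccdddbccdcb
   5 |  20 | bccdcb
   6 |   1 | bdacacccdddbccccdddbccdcb
   7 |   4 | cacccdddbccccdddbccdcb
   8 |  24 | cb
   9 |  13 | ccccdddbccdcb
  10 |   6 | cccdddbccccdddbccdcb
  11 |  14 | cccdddbccdcb
  12 |  21 | ccdcb
  13 |   7 | ccdddbccccdddbccdcb
  14 |  15 | ccdddbccdcb
  15 |  22 | cdcb
  16 |   8 | cdddbccccdddbccdcb
  17 |  16 | cdddbccdcb
  18 |   2 | dacacccdddbccccdddbccdcb
  19 |  11 | dbccccdddbccdcb
  20 |  19 | dbccdcb
  21 |  23 | dcb
  22 |  10 | ddbccccdddbccdcb
  23 |  18 | ddbccdcb
  24 |   9 | dddbccccdddbccdcb
  25 |  17 | dddbccdcb

SA = [0, 3, 5, 25, 12, 20, 1, 4, 24, 13, 6, 14, 21, 7, 15, 22, 8, 16, 2, 11, 19, 23, 10, 18, 9, 17]
i: (SA[i-1],SA[i]) lcp shared
  1: (0,3) 1 'a'
  2: (3,5) 2 'ac'
  3: (5,25) 0 ''
  4: (25,12) 1 'b'
  5: (12,20) 3 'bcc'
  6: (20,1) 1 'b'
  7: (1,4) 0 ''
  8: (4,24) 1 'c'
  9: (24,13) 1 'c'
  10: (13,6) 3 'ccc'
  11: (6,14) 9 'cccdddbcc'
  12: (14,21) 2 'cc'
  13: (21,7) 3 'ccd'
  14: (7,15) 8 'ccdddbcc'
  15: (15,22) 1 'c'
  16: (22,8) 2 'cd'
  17: (8,16) 7 'cdddbcc'
  18: (16,2) 0 ''
  19: (2,11) 1 'd'
  20: (11,19) 4 'dbcc'
  21: (19,23) 1 'd'
  22: (23,10) 1 'd'
  23: (10,18) 5 'ddbcc'
  24: (18,9) 2 'dd'
  25: (9,17) 6 'dddbcc'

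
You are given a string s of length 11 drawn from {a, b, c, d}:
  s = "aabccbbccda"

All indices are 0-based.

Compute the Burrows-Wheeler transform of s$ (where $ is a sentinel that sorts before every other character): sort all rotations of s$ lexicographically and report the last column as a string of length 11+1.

ad$acabcbbcc

rank  rotation      last
    0  $aabccbbccda  a
    1  a$aabccbbccd  d
    2  aabccbbccda$  $
    3  abccbbccda$a  a
    4  bbccda$aabcc  c
    5  bccbbccda$aa  a
    6  bccda$aabccb  b
    7  cbbccda$aabc  c
    8  ccbbccda$aab  b
    9  ccda$aabccbb  b
   10  cda$aabccbbc  c
   11  da$aabccbbcc  c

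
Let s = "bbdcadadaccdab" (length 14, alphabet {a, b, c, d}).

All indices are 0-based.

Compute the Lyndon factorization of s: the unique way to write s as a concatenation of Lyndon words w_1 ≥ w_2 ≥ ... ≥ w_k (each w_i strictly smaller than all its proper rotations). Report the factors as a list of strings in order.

["bbdc", "ad", "ad", "accd", "ab"]

emit factor 1: 'bbdc' (i=0, period=4)
emit factor 2: 'ad' (i=4, period=2)
emit factor 3: 'ad' (i=6, period=2)
emit factor 4: 'accd' (i=8, period=4)
emit factor 5: 'ab' (i=12, period=2)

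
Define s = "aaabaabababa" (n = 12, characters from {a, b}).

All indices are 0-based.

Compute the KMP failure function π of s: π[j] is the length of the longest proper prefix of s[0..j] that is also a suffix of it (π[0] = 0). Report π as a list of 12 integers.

[0, 1, 2, 0, 1, 2, 0, 1, 0, 1, 0, 1]

π[0] = 0
j=1 s[j]='a': π[1]=1 (border 'a')
j=2 s[j]='a': π[2]=2 (border 'aa')
j=3 s[j]='b': k: 2→1→0; π[3]=0 (border '')
j=4 s[j]='a': π[4]=1 (border 'a')
j=5 s[j]='a': π[5]=2 (border 'aa')
j=6 s[j]='b': k: 2→1→0; π[6]=0 (border '')
j=7 s[j]='a': π[7]=1 (border 'a')
j=8 s[j]='b': k: 1→0; π[8]=0 (border '')
j=9 s[j]='a': π[9]=1 (border 'a')
j=10 s[j]='b': k: 1→0; π[10]=0 (border '')
j=11 s[j]='a': π[11]=1 (border 'a')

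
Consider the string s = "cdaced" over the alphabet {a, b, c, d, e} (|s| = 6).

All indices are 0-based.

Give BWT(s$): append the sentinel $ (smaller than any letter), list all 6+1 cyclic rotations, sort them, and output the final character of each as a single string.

dd$aecc

rank  rotation last
    0  $cdaced  d
    1  aced$cd  d
    2  cdaced$  $
    3  ced$cda  a
    4  d$cdace  e
    5  daced$c  c
    6  ed$cdac  c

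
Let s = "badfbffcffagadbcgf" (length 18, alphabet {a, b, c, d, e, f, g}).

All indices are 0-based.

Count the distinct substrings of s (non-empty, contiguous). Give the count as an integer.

sorted suffixes:
  #0 SA[0]=12  'adbcgf'
  #1 SA[1]=1  'adfbffcffagadbcgf'
  #2 SA[2]=10  'agadbcgf'
  #3 SA[3]=0  'badfbffcffagadbcgf'
  #4 SA[4]=14  'bcgf'
  #5 SA[5]=4  'bffcffagadbcgf'
  #6 SA[6]=7  'cffagadbcgf'
  #7 SA[7]=15  'cgf'
  #8 SA[8]=13  'dbcgf'
  #9 SA[9]=2  'dfbffcffagadbcgf'
  #10 SA[10]=17  'f'
  #11 SA[11]=9  'fagadbcgf'
  #12 SA[12]=3  'fbffcffagadbcgf'
  #13 SA[13]=6  'fcffagadbcgf'
  #14 SA[14]=8  'ffagadbcgf'
  #15 SA[15]=5  'ffcffagadbcgf'
  #16 SA[16]=11  'gadbcgf'
  #17 SA[17]=16  'gf'

SA = [12, 1, 10, 0, 14, 4, 7, 15, 13, 2, 17, 9, 3, 6, 8, 5, 11, 16]
rank  pair      lcp
   1  s[12:],s[1:]  2  'ad'
   2  s[1:],s[10:]  1  'a'
   3  s[10:],s[0:]  0  ''
   4  s[0:],s[14:]  1  'b'
   5  s[14:],s[4:]  1  'b'
   6  s[4:],s[7:]  0  ''
   7  s[7:],s[15:]  1  'c'
   8  s[15:],s[13:]  0  ''
   9  s[13:],s[2:]  1  'd'
  10  s[2:],s[17:]  0  ''
  11  s[17:],s[9:]  1  'f'
  12  s[9:],s[3:]  1  'f'
  13  s[3:],s[6:]  1  'f'
  14  s[6:],s[8:]  1  'f'
  15  s[8:],s[5:]  2  'ff'
  16  s[5:],s[11:]  0  ''
  17  s[11:],s[16:]  1  'g'

n(n+1)/2 = 18·19/2 = 171
Σ LCP = 0 + 2 + 1 + 0 + 1 + 1 + 0 + 1 + 0 + 1 + 0 + 1 + 1 + 1 + 1 + 2 + 0 + 1 = 14
distinct = 171 − 14 = 157

157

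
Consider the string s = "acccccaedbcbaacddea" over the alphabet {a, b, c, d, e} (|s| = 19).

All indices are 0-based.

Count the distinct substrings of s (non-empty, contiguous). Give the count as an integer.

169

sorted suffixes:
  #0 SA[0]=18  'a'
  #1 SA[1]=12  'aacddea'
  #2 SA[2]=0  'acccccaedbcbaacddea'
  #3 SA[3]=13  'acddea'
  #4 SA[4]=6  'aedbcbaacddea'
  #5 SA[5]=11  'baacddea'
  #6 SA[6]=9  'bcbaacddea'
  #7 SA[7]=5  'caedbcbaacddea'
  #8 SA[8]=10  'cbaacddea'
  #9 SA[9]=4  'ccaedbcbaacddea'
  #10 SA[10]=3  'cccaedbcbaacddea'
  #11 SA[11]=2  'ccccaedbcbaacddea'
  #12 SA[12]=1  'cccccaedbcbaacddea'
  #13 SA[13]=14  'cddea'
  #14 SA[14]=8  'dbcbaacddea'
  #15 SA[15]=15  'ddea'
  #16 SA[16]=16  'dea'
  #17 SA[17]=17  'ea'
  #18 SA[18]=7  'edbcbaacddea'

SA = [18, 12, 0, 13, 6, 11, 9, 5, 10, 4, 3, 2, 1, 14, 8, 15, 16, 17, 7]
rank  pair      lcp
   1  s[18:],s[12:]  1  'a'
   2  s[12:],s[0:]  1  'a'
   3  s[0:],s[13:]  2  'ac'
   4  s[13:],s[6:]  1  'a'
   5  s[6:],s[11:]  0  ''
   6  s[11:],s[9:]  1  'b'
   7  s[9:],s[5:]  0  ''
   8  s[5:],s[10:]  1  'c'
   9  s[10:],s[4:]  1  'c'
  10  s[4:],s[3:]  2  'cc'
  11  s[3:],s[2:]  3  'ccc'
  12  s[2:],s[1:]  4  'cccc'
  13  s[1:],s[14:]  1  'c'
  14  s[14:],s[8:]  0  ''
  15  s[8:],s[15:]  1  'd'
  16  s[15:],s[16:]  1  'd'
  17  s[16:],s[17:]  0  ''
  18  s[17:],s[7:]  1  'e'

n(n+1)/2 = 19·20/2 = 190
Σ LCP = 0 + 1 + 1 + 2 + 1 + 0 + 1 + 0 + 1 + 1 + 2 + 3 + 4 + 1 + 0 + 1 + 1 + 0 + 1 = 21
distinct = 190 − 21 = 169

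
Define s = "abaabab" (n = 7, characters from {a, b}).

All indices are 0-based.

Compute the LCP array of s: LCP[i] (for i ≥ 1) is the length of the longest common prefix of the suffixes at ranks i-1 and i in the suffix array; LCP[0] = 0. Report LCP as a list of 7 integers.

rank | idx | suffix
   0 |   2 | aabab
   1 |   5 | ab
   2 |   0 | abaabab
   3 |   3 | abab
   4 |   6 | b
   5 |   1 | baabab
   6 |   4 | bab

SA = [2, 5, 0, 3, 6, 1, 4]
[i] adj suffixes → lcp
  [1] 2/5 → 1 ('a')
  [2] 5/0 → 2 ('ab')
  [3] 0/3 → 3 ('aba')
  [4] 3/6 → 0 ('')
  [5] 6/1 → 1 ('b')
  [6] 1/4 → 2 ('ba')

[0, 1, 2, 3, 0, 1, 2]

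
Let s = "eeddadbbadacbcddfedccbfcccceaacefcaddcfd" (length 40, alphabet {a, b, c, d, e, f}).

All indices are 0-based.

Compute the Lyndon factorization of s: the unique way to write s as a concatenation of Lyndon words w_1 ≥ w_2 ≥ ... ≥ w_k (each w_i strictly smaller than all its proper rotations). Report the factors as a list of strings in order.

["e", "e", "d", "d", "adbb", "ad", "acbcddfedccbfcccce", "aacefcaddcfd"]

emit factor 1: 'e' (i=0, period=1)
emit factor 2: 'e' (i=1, period=1)
emit factor 3: 'd' (i=2, period=1)
emit factor 4: 'd' (i=3, period=1)
emit factor 5: 'adbb' (i=4, period=4)
emit factor 6: 'ad' (i=8, period=2)
emit factor 7: 'acbcddfedccbfcccce' (i=10, period=18)
emit factor 8: 'aacefcaddcfd' (i=28, period=12)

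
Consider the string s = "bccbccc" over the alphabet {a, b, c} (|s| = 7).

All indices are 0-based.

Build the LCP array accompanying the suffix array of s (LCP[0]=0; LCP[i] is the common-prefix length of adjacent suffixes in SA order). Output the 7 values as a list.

sorted suffixes:
  #0 SA[0]=0  'bccbccc'
  #1 SA[1]=3  'bccc'
  #2 SA[2]=6  'c'
  #3 SA[3]=2  'cbccc'
  #4 SA[4]=5  'cc'
  #5 SA[5]=1  'ccbccc'
  #6 SA[6]=4  'ccc'

SA = [0, 3, 6, 2, 5, 1, 4]
[i] adj suffixes → lcp
  [1] 0/3 → 3 ('bcc')
  [2] 3/6 → 0 ('')
  [3] 6/2 → 1 ('c')
  [4] 2/5 → 1 ('c')
  [5] 5/1 → 2 ('cc')
  [6] 1/4 → 2 ('cc')

[0, 3, 0, 1, 1, 2, 2]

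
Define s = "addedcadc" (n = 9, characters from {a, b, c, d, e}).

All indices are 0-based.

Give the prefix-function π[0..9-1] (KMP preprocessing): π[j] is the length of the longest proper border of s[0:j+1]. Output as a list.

π[0] = 0
j=1 s[j]='d': π[1]=0 (border '')
j=2 s[j]='d': π[2]=0 (border '')
j=3 s[j]='e': π[3]=0 (border '')
j=4 s[j]='d': π[4]=0 (border '')
j=5 s[j]='c': π[5]=0 (border '')
j=6 s[j]='a': π[6]=1 (border 'a')
j=7 s[j]='d': π[7]=2 (border 'ad')
j=8 s[j]='c': k: 2→0; π[8]=0 (border '')

[0, 0, 0, 0, 0, 0, 1, 2, 0]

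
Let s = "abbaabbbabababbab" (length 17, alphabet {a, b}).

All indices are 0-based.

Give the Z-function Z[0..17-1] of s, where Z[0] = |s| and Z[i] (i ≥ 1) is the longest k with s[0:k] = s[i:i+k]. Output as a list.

Z[0]=17
i=1: fresh scan; Z[1]=0
i=2: fresh scan; Z[2]=0
i=3: fresh scan; Z[3]=1 extend→box=[3,4)
i=4: fresh scan; Z[4]=3 extend→box=[4,7)
i=5: min(r-i=2, Z[1]=0)=0; Z[5]=0
i=6: min(r-i=1, Z[2]=0)=0; Z[6]=0
i=7: fresh scan; Z[7]=0
i=8: fresh scan; Z[8]=2 extend→box=[8,10)
i=9: min(r-i=1, Z[1]=0)=0; Z[9]=0
i=10: fresh scan; Z[10]=2 extend→box=[10,12)
i=11: min(r-i=1, Z[1]=0)=0; Z[11]=0
i=12: fresh scan; Z[12]=4 extend→box=[12,16)
i=13: min(r-i=3, Z[1]=0)=0; Z[13]=0
i=14: min(r-i=2, Z[2]=0)=0; Z[14]=0
i=15: min(r-i=1, Z[3]=1)=1; Z[15]=2 extend→box=[15,17)
i=16: min(r-i=1, Z[1]=0)=0; Z[16]=0

[17, 0, 0, 1, 3, 0, 0, 0, 2, 0, 2, 0, 4, 0, 0, 2, 0]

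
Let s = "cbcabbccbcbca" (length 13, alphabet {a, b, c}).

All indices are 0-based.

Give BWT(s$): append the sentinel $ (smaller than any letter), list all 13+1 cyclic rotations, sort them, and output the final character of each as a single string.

rank  rotation        last
    0  $cbcabbccbcbca  a
    1  a$cbcabbccbcbc  c
    2  abbccbcbca$cbc  c
    3  bbccbcbca$cbca  a
    4  bca$cbcabbccbc  c
    5  bcabbccbcbca$c  c
    6  bcbca$cbcabbcc  c
    7  bccbcbca$cbcab  b
    8  ca$cbcabbccbcb  b
    9  cabbccbcbca$cb  b
   10  cbca$cbcabbccb  b
   11  cbcabbccbcbca$  $
   12  cbcbca$cbcabbc  c
   13  ccbcbca$cbcabb  b

accacccbbbb$cb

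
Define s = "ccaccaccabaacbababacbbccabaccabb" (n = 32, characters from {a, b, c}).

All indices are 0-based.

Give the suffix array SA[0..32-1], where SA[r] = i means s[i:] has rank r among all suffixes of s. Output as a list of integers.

[10, 8, 14, 16, 24, 29, 11, 18, 5, 26, 2, 31, 9, 13, 15, 17, 25, 30, 20, 21, 7, 23, 28, 4, 1, 12, 19, 6, 22, 27, 3, 0]

rank→(start, suffix):
  0 → (10, 'aacbababacbbccabaccabb')
  1 → (8, 'abaacbababacbbccabaccabb')
  2 → (14, 'ababacbbccabaccabb')
  3 → (16, 'abacbbccabaccabb')
  4 → (24, 'abaccabb')
  5 → (29, 'abb')
  6 → (11, 'acbababacbbccabaccabb')
  7 → (18, 'acbbccabaccabb')
  8 → (5, 'accabaacbababacbbccabaccabb')
  9 → (26, 'accabb')
  10 → (2, 'accaccabaacbababacbbccabaccabb')
  11 → (31, 'b')
  12 → (9, 'baacbababacbbccabaccabb')
  13 → (13, 'bababacbbccabaccabb')
  14 → (15, 'babacbbccabaccabb')
  15 → (17, 'bacbbccabaccabb')
  16 → (25, 'baccabb')
  17 → (30, 'bb')
  18 → (20, 'bbccabaccabb')
  19 → (21, 'bccabaccabb')
  20 → (7, 'cabaacbababacbbccabaccabb')
  21 → (23, 'cabaccabb')
  22 → (28, 'cabb')
  23 → (4, 'caccabaacbababacbbccabaccabb')
  24 → (1, 'caccaccabaacbababacbbccabaccabb')
  25 → (12, 'cbababacbbccabaccabb')
  26 → (19, 'cbbccabaccabb')
  27 → (6, 'ccabaacbababacbbccabaccabb')
  28 → (22, 'ccabaccabb')
  29 → (27, 'ccabb')
  30 → (3, 'ccaccabaacbababacbbccabaccabb')
  31 → (0, 'ccaccaccabaacbababacbbccabaccabb')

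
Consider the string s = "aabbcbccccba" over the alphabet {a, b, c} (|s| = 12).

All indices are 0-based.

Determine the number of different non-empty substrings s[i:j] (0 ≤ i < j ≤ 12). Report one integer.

sorted suffixes:
  #0 SA[0]=11  'a'
  #1 SA[1]=0  'aabbcbccccba'
  #2 SA[2]=1  'abbcbccccba'
  #3 SA[3]=10  'ba'
  #4 SA[4]=2  'bbcbccccba'
  #5 SA[5]=3  'bcbccccba'
  #6 SA[6]=5  'bccccba'
  #7 SA[7]=9  'cba'
  #8 SA[8]=4  'cbccccba'
  #9 SA[9]=8  'ccba'
  #10 SA[10]=7  'cccba'
  #11 SA[11]=6  'ccccba'

SA = [11, 0, 1, 10, 2, 3, 5, 9, 4, 8, 7, 6]
i: (SA[i-1],SA[i]) lcp shared
  1: (11,0) 1 'a'
  2: (0,1) 1 'a'
  3: (1,10) 0 ''
  4: (10,2) 1 'b'
  5: (2,3) 1 'b'
  6: (3,5) 2 'bc'
  7: (5,9) 0 ''
  8: (9,4) 2 'cb'
  9: (4,8) 1 'c'
  10: (8,7) 2 'cc'
  11: (7,6) 3 'ccc'

n(n+1)/2 = 12·13/2 = 78
Σ LCP = 0 + 1 + 1 + 0 + 1 + 1 + 2 + 0 + 2 + 1 + 2 + 3 = 14
distinct = 78 − 14 = 64

64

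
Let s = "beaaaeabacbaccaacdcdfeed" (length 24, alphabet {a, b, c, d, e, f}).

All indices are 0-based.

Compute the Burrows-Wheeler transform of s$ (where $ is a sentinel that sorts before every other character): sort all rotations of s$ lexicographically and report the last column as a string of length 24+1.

decaebbaaac$caaadeccbaefd

rank  rotation                   last
    0  $beaaaeabacbaccaacdcdfeed  d
    1  aaaeabacbaccaacdcdfeed$be  e
    2  aacdcdfeed$beaaaeabacbacc  c
    3  aaeabacbaccaacdcdfeed$bea  a
    4  abacbaccaacdcdfeed$beaaae  e
    5  acbaccaacdcdfeed$beaaaeab  b
    6  accaacdcdfeed$beaaaeabacb  b
    7  acdcdfeed$beaaaeabacbacca  a
    8  aeabacbaccaacdcdfeed$beaa  a
    9  bacbaccaacdcdfeed$beaaaea  a
   10  baccaacdcdfeed$beaaaeabac  c
   11  beaaaeabacbaccaacdcdfeed$  $
   12  caacdcdfeed$beaaaeabacbac  c
   13  cbaccaacdcdfeed$beaaaeaba  a
   14  ccaacdcdfeed$beaaaeabacba  a
   15  cdcdfeed$beaaaeabacbaccaa  a
   16  cdfeed$beaaaeabacbaccaacd  d
   17  d$beaaaeabacbaccaacdcdfee  e
   18  dcdfeed$beaaaeabacbaccaac  c
   19  dfeed$beaaaeabacbaccaacdc  c
   20  eaaaeabacbaccaacdcdfeed$b  b
   21  eabacbaccaacdcdfeed$beaaa  a
   22  ed$beaaaeabacbaccaacdcdfe  e
   23  eed$beaaaeabacbaccaacdcdf  f
   24  feed$beaaaeabacbaccaacdcd  d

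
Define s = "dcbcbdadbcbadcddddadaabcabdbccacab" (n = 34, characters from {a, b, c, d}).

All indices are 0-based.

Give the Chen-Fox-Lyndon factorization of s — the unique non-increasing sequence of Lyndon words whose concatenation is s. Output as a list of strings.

["d", "c", "bcbd", "adbcbadcdddd", "ad", "aabcabdbccacab"]

emit factor 1: 'd' (i=0, period=1)
emit factor 2: 'c' (i=1, period=1)
emit factor 3: 'bcbd' (i=2, period=4)
emit factor 4: 'adbcbadcdddd' (i=6, period=12)
emit factor 5: 'ad' (i=18, period=2)
emit factor 6: 'aabcabdbccacab' (i=20, period=14)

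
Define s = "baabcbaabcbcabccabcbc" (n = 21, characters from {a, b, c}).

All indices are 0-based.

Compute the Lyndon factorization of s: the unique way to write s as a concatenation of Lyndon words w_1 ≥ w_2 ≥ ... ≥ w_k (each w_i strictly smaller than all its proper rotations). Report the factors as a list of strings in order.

emit factor 1: 'b' (i=0, period=1)
emit factor 2: 'aabcbaabcbcabccabcbc' (i=1, period=20)

["b", "aabcbaabcbcabccabcbc"]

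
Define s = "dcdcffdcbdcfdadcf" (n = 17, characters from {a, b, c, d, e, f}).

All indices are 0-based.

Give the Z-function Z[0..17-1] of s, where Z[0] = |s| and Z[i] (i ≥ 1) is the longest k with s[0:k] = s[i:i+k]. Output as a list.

[17, 0, 2, 0, 0, 0, 2, 0, 0, 2, 0, 0, 1, 0, 2, 0, 0]

Z[0]=17
i=1: fresh scan; Z[1]=0
i=2: fresh scan; Z[2]=2 scan→box=[2,4)
i=3: min(r-i=1, Z[1]=0)=0; Z[3]=0
i=4: fresh scan; Z[4]=0
i=5: fresh scan; Z[5]=0
i=6: fresh scan; Z[6]=2 scan→box=[6,8)
i=7: min(r-i=1, Z[1]=0)=0; Z[7]=0
i=8: fresh scan; Z[8]=0
i=9: fresh scan; Z[9]=2 scan→box=[9,11)
i=10: min(r-i=1, Z[1]=0)=0; Z[10]=0
i=11: fresh scan; Z[11]=0
i=12: fresh scan; Z[12]=1 scan→box=[12,13)
i=13: fresh scan; Z[13]=0
i=14: fresh scan; Z[14]=2 scan→box=[14,16)
i=15: min(r-i=1, Z[1]=0)=0; Z[15]=0
i=16: fresh scan; Z[16]=0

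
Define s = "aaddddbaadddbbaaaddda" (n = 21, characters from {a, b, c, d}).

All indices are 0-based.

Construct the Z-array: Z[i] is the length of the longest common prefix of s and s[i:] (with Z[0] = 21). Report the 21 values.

[21, 1, 0, 0, 0, 0, 0, 5, 1, 0, 0, 0, 0, 0, 2, 5, 1, 0, 0, 0, 1]

Z[0]=21
i=1: i≥r, start 0; Z[1]=1 extend→box=[1,2)
i=2: i≥r, start 0; Z[2]=0
i=3: i≥r, start 0; Z[3]=0
i=4: i≥r, start 0; Z[4]=0
i=5: i≥r, start 0; Z[5]=0
i=6: i≥r, start 0; Z[6]=0
i=7: i≥r, start 0; Z[7]=5 extend→box=[7,12)
i=8: min(r-i=4, Z[1]=1)=1; Z[8]=1
i=9: min(r-i=3, Z[2]=0)=0; Z[9]=0
i=10: min(r-i=2, Z[3]=0)=0; Z[10]=0
i=11: min(r-i=1, Z[4]=0)=0; Z[11]=0
i=12: i≥r, start 0; Z[12]=0
i=13: i≥r, start 0; Z[13]=0
i=14: i≥r, start 0; Z[14]=2 extend→box=[14,16)
i=15: min(r-i=1, Z[1]=1)=1; Z[15]=5 extend→box=[15,20)
i=16: min(r-i=4, Z[1]=1)=1; Z[16]=1
i=17: min(r-i=3, Z[2]=0)=0; Z[17]=0
i=18: min(r-i=2, Z[3]=0)=0; Z[18]=0
i=19: min(r-i=1, Z[4]=0)=0; Z[19]=0
i=20: i≥r, start 0; Z[20]=1 extend→box=[20,21)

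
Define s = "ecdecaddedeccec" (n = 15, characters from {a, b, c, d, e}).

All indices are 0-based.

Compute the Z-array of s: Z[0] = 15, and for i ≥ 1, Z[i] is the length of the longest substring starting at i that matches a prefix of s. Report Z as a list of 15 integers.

Z[0]=15
i=1: fresh scan; Z[1]=0
i=2: fresh scan; Z[2]=0
i=3: fresh scan; Z[3]=2 extend→box=[3,5)
i=4: min(r-i=1, Z[1]=0)=0; Z[4]=0
i=5: fresh scan; Z[5]=0
i=6: fresh scan; Z[6]=0
i=7: fresh scan; Z[7]=0
i=8: fresh scan; Z[8]=1 extend→box=[8,9)
i=9: fresh scan; Z[9]=0
i=10: fresh scan; Z[10]=2 extend→box=[10,12)
i=11: min(r-i=1, Z[1]=0)=0; Z[11]=0
i=12: fresh scan; Z[12]=0
i=13: fresh scan; Z[13]=2 extend→box=[13,15)
i=14: min(r-i=1, Z[1]=0)=0; Z[14]=0

[15, 0, 0, 2, 0, 0, 0, 0, 1, 0, 2, 0, 0, 2, 0]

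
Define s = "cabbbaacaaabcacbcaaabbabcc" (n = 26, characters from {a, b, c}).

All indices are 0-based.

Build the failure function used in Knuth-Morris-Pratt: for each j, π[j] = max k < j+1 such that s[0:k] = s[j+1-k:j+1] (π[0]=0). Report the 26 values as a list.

π[0] = 0
j=1 s[j]='a': π[1]=0 (border '')
j=2 s[j]='b': π[2]=0 (border '')
j=3 s[j]='b': π[3]=0 (border '')
j=4 s[j]='b': π[4]=0 (border '')
j=5 s[j]='a': π[5]=0 (border '')
j=6 s[j]='a': π[6]=0 (border '')
j=7 s[j]='c': π[7]=1 (border 'c')
j=8 s[j]='a': π[8]=2 (border 'ca')
j=9 s[j]='a': k: 2→0; π[9]=0 (border '')
j=10 s[j]='a': π[10]=0 (border '')
j=11 s[j]='b': π[11]=0 (border '')
j=12 s[j]='c': π[12]=1 (border 'c')
j=13 s[j]='a': π[13]=2 (border 'ca')
j=14 s[j]='c': k: 2→0; π[14]=1 (border 'c')
j=15 s[j]='b': k: 1→0; π[15]=0 (border '')
j=16 s[j]='c': π[16]=1 (border 'c')
j=17 s[j]='a': π[17]=2 (border 'ca')
j=18 s[j]='a': k: 2→0; π[18]=0 (border '')
j=19 s[j]='a': π[19]=0 (border '')
j=20 s[j]='b': π[20]=0 (border '')
j=21 s[j]='b': π[21]=0 (border '')
j=22 s[j]='a': π[22]=0 (border '')
j=23 s[j]='b': π[23]=0 (border '')
j=24 s[j]='c': π[24]=1 (border 'c')
j=25 s[j]='c': k: 1→0; π[25]=1 (border 'c')

[0, 0, 0, 0, 0, 0, 0, 1, 2, 0, 0, 0, 1, 2, 1, 0, 1, 2, 0, 0, 0, 0, 0, 0, 1, 1]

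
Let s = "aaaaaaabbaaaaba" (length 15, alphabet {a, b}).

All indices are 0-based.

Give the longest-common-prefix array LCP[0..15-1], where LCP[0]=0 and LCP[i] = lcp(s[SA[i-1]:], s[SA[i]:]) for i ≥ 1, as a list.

sorted suffixes:
  #0 SA[0]=14  'a'
  #1 SA[1]=0  'aaaaaaabbaaaaba'
  #2 SA[2]=1  'aaaaaabbaaaaba'
  #3 SA[3]=2  'aaaaabbaaaaba'
  #4 SA[4]=9  'aaaaba'
  #5 SA[5]=3  'aaaabbaaaaba'
  #6 SA[6]=10  'aaaba'
  #7 SA[7]=4  'aaabbaaaaba'
  #8 SA[8]=11  'aaba'
  #9 SA[9]=5  'aabbaaaaba'
  #10 SA[10]=12  'aba'
  #11 SA[11]=6  'abbaaaaba'
  #12 SA[12]=13  'ba'
  #13 SA[13]=8  'baaaaba'
  #14 SA[14]=7  'bbaaaaba'

SA = [14, 0, 1, 2, 9, 3, 10, 4, 11, 5, 12, 6, 13, 8, 7]
[i] adj suffixes → lcp
  [1] 14/0 → 1 ('a')
  [2] 0/1 → 6 ('aaaaaa')
  [3] 1/2 → 5 ('aaaaa')
  [4] 2/9 → 4 ('aaaa')
  [5] 9/3 → 5 ('aaaab')
  [6] 3/10 → 3 ('aaa')
  [7] 10/4 → 4 ('aaab')
  [8] 4/11 → 2 ('aa')
  [9] 11/5 → 3 ('aab')
  [10] 5/12 → 1 ('a')
  [11] 12/6 → 2 ('ab')
  [12] 6/13 → 0 ('')
  [13] 13/8 → 2 ('ba')
  [14] 8/7 → 1 ('b')

[0, 1, 6, 5, 4, 5, 3, 4, 2, 3, 1, 2, 0, 2, 1]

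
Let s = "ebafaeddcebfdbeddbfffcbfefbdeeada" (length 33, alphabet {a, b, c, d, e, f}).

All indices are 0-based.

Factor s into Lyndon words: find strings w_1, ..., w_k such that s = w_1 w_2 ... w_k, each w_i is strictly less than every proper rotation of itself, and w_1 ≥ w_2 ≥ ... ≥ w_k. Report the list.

["e", "b", "af", "aeddcebfdbeddbfffcbfefbdee", "ad", "a"]

emit factor 1: 'e' (i=0, period=1)
emit factor 2: 'b' (i=1, period=1)
emit factor 3: 'af' (i=2, period=2)
emit factor 4: 'aeddcebfdbeddbfffcbfefbdee' (i=4, period=26)
emit factor 5: 'ad' (i=30, period=2)
emit factor 6: 'a' (i=32, period=1)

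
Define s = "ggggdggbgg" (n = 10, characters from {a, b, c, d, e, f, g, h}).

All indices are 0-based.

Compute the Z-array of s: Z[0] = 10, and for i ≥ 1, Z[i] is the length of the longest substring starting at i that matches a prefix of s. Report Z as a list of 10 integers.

Z[0]=10
i=1: i≥r, start 0; Z[1]=3 scan→box=[1,4)
i=2: min(r-i=2, Z[1]=3)=2; Z[2]=2
i=3: min(r-i=1, Z[2]=2)=1; Z[3]=1
i=4: i≥r, start 0; Z[4]=0
i=5: i≥r, start 0; Z[5]=2 scan→box=[5,7)
i=6: min(r-i=1, Z[1]=3)=1; Z[6]=1
i=7: i≥r, start 0; Z[7]=0
i=8: i≥r, start 0; Z[8]=2 scan→box=[8,10)
i=9: min(r-i=1, Z[1]=3)=1; Z[9]=1

[10, 3, 2, 1, 0, 2, 1, 0, 2, 1]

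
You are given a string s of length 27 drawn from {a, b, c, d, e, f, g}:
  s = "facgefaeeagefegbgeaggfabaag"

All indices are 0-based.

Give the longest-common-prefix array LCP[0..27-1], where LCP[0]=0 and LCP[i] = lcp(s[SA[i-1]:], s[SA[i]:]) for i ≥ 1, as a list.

[0, 1, 1, 1, 1, 2, 2, 0, 1, 0, 0, 3, 1, 1, 2, 1, 0, 2, 2, 1, 0, 1, 1, 2, 3, 1, 1]

rank | idx | suffix
   0 |  24 | aag
   1 |  22 | abaag
   2 |   1 | acgefaeeagefegbgeaggfabaag
   3 |   6 | aeeagefegbgeaggfabaag
   4 |  25 | ag
   5 |   9 | agefegbgeaggfabaag
   6 |  18 | aggfabaag
   7 |  23 | baag
   8 |  15 | bgeaggfabaag
   9 |   2 | cgefaeeagefegbgeaggfabaag
  10 |   8 | eagefegbgeaggfabaag
  11 |  17 | eaggfabaag
  12 |   7 | eeagefegbgeaggfabaag
  13 |   4 | efaeeagefegbgeaggfabaag
  14 |  11 | efegbgeaggfabaag
  15 |  13 | egbgeaggfabaag
  16 |  21 | fabaag
  17 |   0 | facgefaeeagefegbgeaggfabaag
  18 |   5 | faeeagefegbgeaggfabaag
  19 |  12 | fegbgeaggfabaag
  20 |  26 | g
  21 |  14 | gbgeaggfabaag
  22 |  16 | geaggfabaag
  23 |   3 | gefaeeagefegbgeaggfabaag
  24 |  10 | gefegbgeaggfabaag
  25 |  20 | gfabaag
  26 |  19 | ggfabaag

SA = [24, 22, 1, 6, 25, 9, 18, 23, 15, 2, 8, 17, 7, 4, 11, 13, 21, 0, 5, 12, 26, 14, 16, 3, 10, 20, 19]
i: (SA[i-1],SA[i]) lcp shared
  1: (24,22) 1 'a'
  2: (22,1) 1 'a'
  3: (1,6) 1 'a'
  4: (6,25) 1 'a'
  5: (25,9) 2 'ag'
  6: (9,18) 2 'ag'
  7: (18,23) 0 ''
  8: (23,15) 1 'b'
  9: (15,2) 0 ''
  10: (2,8) 0 ''
  11: (8,17) 3 'eag'
  12: (17,7) 1 'e'
  13: (7,4) 1 'e'
  14: (4,11) 2 'ef'
  15: (11,13) 1 'e'
  16: (13,21) 0 ''
  17: (21,0) 2 'fa'
  18: (0,5) 2 'fa'
  19: (5,12) 1 'f'
  20: (12,26) 0 ''
  21: (26,14) 1 'g'
  22: (14,16) 1 'g'
  23: (16,3) 2 'ge'
  24: (3,10) 3 'gef'
  25: (10,20) 1 'g'
  26: (20,19) 1 'g'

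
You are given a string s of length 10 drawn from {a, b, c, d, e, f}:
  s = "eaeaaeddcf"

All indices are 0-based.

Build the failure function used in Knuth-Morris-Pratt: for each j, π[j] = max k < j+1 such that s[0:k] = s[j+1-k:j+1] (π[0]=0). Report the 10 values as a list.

π[0] = 0
j=1 s[j]='a': π[1]=0 (border '')
j=2 s[j]='e': π[2]=1 (border 'e')
j=3 s[j]='a': π[3]=2 (border 'ea')
j=4 s[j]='a': k: 2→0; π[4]=0 (border '')
j=5 s[j]='e': π[5]=1 (border 'e')
j=6 s[j]='d': k: 1→0; π[6]=0 (border '')
j=7 s[j]='d': π[7]=0 (border '')
j=8 s[j]='c': π[8]=0 (border '')
j=9 s[j]='f': π[9]=0 (border '')

[0, 0, 1, 2, 0, 1, 0, 0, 0, 0]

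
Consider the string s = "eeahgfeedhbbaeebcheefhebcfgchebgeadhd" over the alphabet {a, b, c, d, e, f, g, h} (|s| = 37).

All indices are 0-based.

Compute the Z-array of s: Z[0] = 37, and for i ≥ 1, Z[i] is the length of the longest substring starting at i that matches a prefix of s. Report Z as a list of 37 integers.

Z[0]=37
i=1: i≥r, start 0; Z[1]=1 grow→box=[1,2)
i=2: i≥r, start 0; Z[2]=0
i=3: i≥r, start 0; Z[3]=0
i=4: i≥r, start 0; Z[4]=0
i=5: i≥r, start 0; Z[5]=0
i=6: i≥r, start 0; Z[6]=2 grow→box=[6,8)
i=7: min(r-i=1, Z[1]=1)=1; Z[7]=1
i=8: i≥r, start 0; Z[8]=0
i=9: i≥r, start 0; Z[9]=0
i=10: i≥r, start 0; Z[10]=0
i=11: i≥r, start 0; Z[11]=0
i=12: i≥r, start 0; Z[12]=0
i=13: i≥r, start 0; Z[13]=2 grow→box=[13,15)
i=14: min(r-i=1, Z[1]=1)=1; Z[14]=1
i=15: i≥r, start 0; Z[15]=0
i=16: i≥r, start 0; Z[16]=0
i=17: i≥r, start 0; Z[17]=0
i=18: i≥r, start 0; Z[18]=2 grow→box=[18,20)
i=19: min(r-i=1, Z[1]=1)=1; Z[19]=1
i=20: i≥r, start 0; Z[20]=0
i=21: i≥r, start 0; Z[21]=0
i=22: i≥r, start 0; Z[22]=1 grow→box=[22,23)
i=23: i≥r, start 0; Z[23]=0
i=24: i≥r, start 0; Z[24]=0
i=25: i≥r, start 0; Z[25]=0
i=26: i≥r, start 0; Z[26]=0
i=27: i≥r, start 0; Z[27]=0
i=28: i≥r, start 0; Z[28]=0
i=29: i≥r, start 0; Z[29]=1 grow→box=[29,30)
i=30: i≥r, start 0; Z[30]=0
i=31: i≥r, start 0; Z[31]=0
i=32: i≥r, start 0; Z[32]=1 grow→box=[32,33)
i=33: i≥r, start 0; Z[33]=0
i=34: i≥r, start 0; Z[34]=0
i=35: i≥r, start 0; Z[35]=0
i=36: i≥r, start 0; Z[36]=0

[37, 1, 0, 0, 0, 0, 2, 1, 0, 0, 0, 0, 0, 2, 1, 0, 0, 0, 2, 1, 0, 0, 1, 0, 0, 0, 0, 0, 0, 1, 0, 0, 1, 0, 0, 0, 0]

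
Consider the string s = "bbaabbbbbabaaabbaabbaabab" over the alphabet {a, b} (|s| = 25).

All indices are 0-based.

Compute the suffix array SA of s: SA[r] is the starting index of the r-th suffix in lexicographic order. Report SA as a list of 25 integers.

sorted suffixes:
  #0 SA[0]=11  'aaabbaabbaabab'
  #1 SA[1]=20  'aabab'
  #2 SA[2]=16  'aabbaabab'
  #3 SA[3]=12  'aabbaabbaabab'
  #4 SA[4]=2  'aabbbbbabaaabbaabbaabab'
  #5 SA[5]=23  'ab'
  #6 SA[6]=9  'abaaabbaabbaabab'
  #7 SA[7]=21  'abab'
  #8 SA[8]=17  'abbaabab'
  #9 SA[9]=13  'abbaabbaabab'
  #10 SA[10]=3  'abbbbbabaaabbaabbaabab'
  #11 SA[11]=24  'b'
  #12 SA[12]=10  'baaabbaabbaabab'
  #13 SA[13]=19  'baabab'
  #14 SA[14]=15  'baabbaabab'
  #15 SA[15]=1  'baabbbbbabaaabbaabbaabab'
  #16 SA[16]=22  'bab'
  #17 SA[17]=8  'babaaabbaabbaabab'
  #18 SA[18]=18  'bbaabab'
  #19 SA[19]=14  'bbaabbaabab'
  #20 SA[20]=0  'bbaabbbbbabaaabbaabbaabab'
  #21 SA[21]=7  'bbabaaabbaabbaabab'
  #22 SA[22]=6  'bbbabaaabbaabbaabab'
  #23 SA[23]=5  'bbbbabaaabbaabbaabab'
  #24 SA[24]=4  'bbbbbabaaabbaabbaabab'

[11, 20, 16, 12, 2, 23, 9, 21, 17, 13, 3, 24, 10, 19, 15, 1, 22, 8, 18, 14, 0, 7, 6, 5, 4]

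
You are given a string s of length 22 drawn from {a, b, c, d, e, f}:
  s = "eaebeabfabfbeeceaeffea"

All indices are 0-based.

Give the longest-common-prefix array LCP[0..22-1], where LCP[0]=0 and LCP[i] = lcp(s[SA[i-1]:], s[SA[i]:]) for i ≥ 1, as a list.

rank→(start, suffix):
  0 → (21, 'a')
  1 → (5, 'abfabfbeeceaeffea')
  2 → (8, 'abfbeeceaeffea')
  3 → (1, 'aebeabfabfbeeceaeffea')
  4 → (16, 'aeffea')
  5 → (3, 'beabfabfbeeceaeffea')
  6 → (11, 'beeceaeffea')
  7 → (6, 'bfabfbeeceaeffea')
  8 → (9, 'bfbeeceaeffea')
  9 → (14, 'ceaeffea')
  10 → (20, 'ea')
  11 → (4, 'eabfabfbeeceaeffea')
  12 → (0, 'eaebeabfabfbeeceaeffea')
  13 → (15, 'eaeffea')
  14 → (2, 'ebeabfabfbeeceaeffea')
  15 → (13, 'eceaeffea')
  16 → (12, 'eeceaeffea')
  17 → (17, 'effea')
  18 → (7, 'fabfbeeceaeffea')
  19 → (10, 'fbeeceaeffea')
  20 → (19, 'fea')
  21 → (18, 'ffea')

SA = [21, 5, 8, 1, 16, 3, 11, 6, 9, 14, 20, 4, 0, 15, 2, 13, 12, 17, 7, 10, 19, 18]
[i] adj suffixes → lcp
  [1] 21/5 → 1 ('a')
  [2] 5/8 → 3 ('abf')
  [3] 8/1 → 1 ('a')
  [4] 1/16 → 2 ('ae')
  [5] 16/3 → 0 ('')
  [6] 3/11 → 2 ('be')
  [7] 11/6 → 1 ('b')
  [8] 6/9 → 2 ('bf')
  [9] 9/14 → 0 ('')
  [10] 14/20 → 0 ('')
  [11] 20/4 → 2 ('ea')
  [12] 4/0 → 2 ('ea')
  [13] 0/15 → 3 ('eae')
  [14] 15/2 → 1 ('e')
  [15] 2/13 → 1 ('e')
  [16] 13/12 → 1 ('e')
  [17] 12/17 → 1 ('e')
  [18] 17/7 → 0 ('')
  [19] 7/10 → 1 ('f')
  [20] 10/19 → 1 ('f')
  [21] 19/18 → 1 ('f')

[0, 1, 3, 1, 2, 0, 2, 1, 2, 0, 0, 2, 2, 3, 1, 1, 1, 1, 0, 1, 1, 1]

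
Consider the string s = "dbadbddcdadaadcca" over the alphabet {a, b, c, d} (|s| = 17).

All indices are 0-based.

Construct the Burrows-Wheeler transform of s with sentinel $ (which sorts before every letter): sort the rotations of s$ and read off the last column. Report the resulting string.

acddbaddcddac$aadb

rank  rotation            last
    0  $dbadbddcdadaadcca  a
    1  a$dbadbddcdadaadcc  c
    2  aadcca$dbadbddcdad  d
    3  adaadcca$dbadbddcd  d
    4  adbddcdadaadcca$db  b
    5  adcca$dbadbddcdada  a
    6  badbddcdadaadcca$d  d
    7  bddcdadaadcca$dbad  d
    8  ca$dbadbddcdadaadc  c
    9  cca$dbadbddcdadaad  d
   10  cdadaadcca$dbadbdd  d
   11  daadcca$dbadbddcda  a
   12  dadaadcca$dbadbddc  c
   13  dbadbddcdadaadcca$  $
   14  dbddcdadaadcca$dba  a
   15  dcca$dbadbddcdadaa  a
   16  dcdadaadcca$dbadbd  d
   17  ddcdadaadcca$dbadb  b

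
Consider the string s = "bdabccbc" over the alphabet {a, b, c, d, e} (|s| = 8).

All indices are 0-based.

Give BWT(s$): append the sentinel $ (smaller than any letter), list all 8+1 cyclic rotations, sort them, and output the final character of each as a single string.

rank  rotation   last
    0  $bdabccbc  c
    1  abccbc$bd  d
    2  bc$bdabcc  c
    3  bccbc$bda  a
    4  bdabccbc$  $
    5  c$bdabccb  b
    6  cbc$bdabc  c
    7  ccbc$bdab  b
    8  dabccbc$b  b

cdca$bcbb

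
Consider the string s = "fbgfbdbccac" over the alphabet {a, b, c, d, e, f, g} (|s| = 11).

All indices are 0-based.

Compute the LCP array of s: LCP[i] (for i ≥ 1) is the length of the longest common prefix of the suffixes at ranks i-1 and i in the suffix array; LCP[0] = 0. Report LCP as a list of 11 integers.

sorted suffixes:
  #0 SA[0]=9  'ac'
  #1 SA[1]=6  'bccac'
  #2 SA[2]=4  'bdbccac'
  #3 SA[3]=1  'bgfbdbccac'
  #4 SA[4]=10  'c'
  #5 SA[5]=8  'cac'
  #6 SA[6]=7  'ccac'
  #7 SA[7]=5  'dbccac'
  #8 SA[8]=3  'fbdbccac'
  #9 SA[9]=0  'fbgfbdbccac'
  #10 SA[10]=2  'gfbdbccac'

SA = [9, 6, 4, 1, 10, 8, 7, 5, 3, 0, 2]
rank  pair      lcp
   1  s[9:],s[6:]  0  ''
   2  s[6:],s[4:]  1  'b'
   3  s[4:],s[1:]  1  'b'
   4  s[1:],s[10:]  0  ''
   5  s[10:],s[8:]  1  'c'
   6  s[8:],s[7:]  1  'c'
   7  s[7:],s[5:]  0  ''
   8  s[5:],s[3:]  0  ''
   9  s[3:],s[0:]  2  'fb'
  10  s[0:],s[2:]  0  ''

[0, 0, 1, 1, 0, 1, 1, 0, 0, 2, 0]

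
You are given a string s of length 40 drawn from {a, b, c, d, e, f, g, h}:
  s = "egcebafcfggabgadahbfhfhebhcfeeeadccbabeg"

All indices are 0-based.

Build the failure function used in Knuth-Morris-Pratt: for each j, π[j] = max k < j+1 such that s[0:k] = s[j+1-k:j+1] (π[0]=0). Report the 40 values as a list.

[0, 0, 0, 1, 0, 0, 0, 0, 0, 0, 0, 0, 0, 0, 0, 0, 0, 0, 0, 0, 0, 0, 0, 1, 0, 0, 0, 0, 1, 1, 1, 0, 0, 0, 0, 0, 0, 0, 1, 2]

π[0] = 0
j=1 s[j]='g': π[1]=0 (border '')
j=2 s[j]='c': π[2]=0 (border '')
j=3 s[j]='e': π[3]=1 (border 'e')
j=4 s[j]='b': k: 1→0; π[4]=0 (border '')
j=5 s[j]='a': π[5]=0 (border '')
j=6 s[j]='f': π[6]=0 (border '')
j=7 s[j]='c': π[7]=0 (border '')
j=8 s[j]='f': π[8]=0 (border '')
j=9 s[j]='g': π[9]=0 (border '')
j=10 s[j]='g': π[10]=0 (border '')
j=11 s[j]='a': π[11]=0 (border '')
j=12 s[j]='b': π[12]=0 (border '')
j=13 s[j]='g': π[13]=0 (border '')
j=14 s[j]='a': π[14]=0 (border '')
j=15 s[j]='d': π[15]=0 (border '')
j=16 s[j]='a': π[16]=0 (border '')
j=17 s[j]='h': π[17]=0 (border '')
j=18 s[j]='b': π[18]=0 (border '')
j=19 s[j]='f': π[19]=0 (border '')
j=20 s[j]='h': π[20]=0 (border '')
j=21 s[j]='f': π[21]=0 (border '')
j=22 s[j]='h': π[22]=0 (border '')
j=23 s[j]='e': π[23]=1 (border 'e')
j=24 s[j]='b': k: 1→0; π[24]=0 (border '')
j=25 s[j]='h': π[25]=0 (border '')
j=26 s[j]='c': π[26]=0 (border '')
j=27 s[j]='f': π[27]=0 (border '')
j=28 s[j]='e': π[28]=1 (border 'e')
j=29 s[j]='e': k: 1→0; π[29]=1 (border 'e')
j=30 s[j]='e': k: 1→0; π[30]=1 (border 'e')
j=31 s[j]='a': k: 1→0; π[31]=0 (border '')
j=32 s[j]='d': π[32]=0 (border '')
j=33 s[j]='c': π[33]=0 (border '')
j=34 s[j]='c': π[34]=0 (border '')
j=35 s[j]='b': π[35]=0 (border '')
j=36 s[j]='a': π[36]=0 (border '')
j=37 s[j]='b': π[37]=0 (border '')
j=38 s[j]='e': π[38]=1 (border 'e')
j=39 s[j]='g': π[39]=2 (border 'eg')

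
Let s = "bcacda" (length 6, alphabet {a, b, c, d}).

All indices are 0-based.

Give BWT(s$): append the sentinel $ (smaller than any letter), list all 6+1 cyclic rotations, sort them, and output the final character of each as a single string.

adc$bac

rank  rotation last
    0  $bcacda  a
    1  a$bcacd  d
    2  acda$bc  c
    3  bcacda$  $
    4  cacda$b  b
    5  cda$bca  a
    6  da$bcac  c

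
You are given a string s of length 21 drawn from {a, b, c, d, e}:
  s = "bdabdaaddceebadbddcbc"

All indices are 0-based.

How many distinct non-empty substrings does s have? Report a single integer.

207

rank | idx | suffix
   0 |   5 | aaddceebadbddcbc
   1 |   2 | abdaaddceebadbddcbc
   2 |  13 | adbddcbc
   3 |   6 | addceebadbddcbc
   4 |  12 | badbddcbc
   5 |  19 | bc
   6 |   3 | bdaaddceebadbddcbc
   7 |   0 | bdabdaaddceebadbddcbc
   8 |  15 | bddcbc
   9 |  20 | c
  10 |  18 | cbc
  11 |   9 | ceebadbddcbc
  12 |   4 | daaddceebadbddcbc
  13 |   1 | dabdaaddceebadbddcbc
  14 |  14 | dbddcbc
  15 |  17 | dcbc
  16 |   8 | dceebadbddcbc
  17 |  16 | ddcbc
  18 |   7 | ddceebadbddcbc
  19 |  11 | ebadbddcbc
  20 |  10 | eebadbddcbc

SA = [5, 2, 13, 6, 12, 19, 3, 0, 15, 20, 18, 9, 4, 1, 14, 17, 8, 16, 7, 11, 10]
[i] adj suffixes → lcp
  [1] 5/2 → 1 ('a')
  [2] 2/13 → 1 ('a')
  [3] 13/6 → 2 ('ad')
  [4] 6/12 → 0 ('')
  [5] 12/19 → 1 ('b')
  [6] 19/3 → 1 ('b')
  [7] 3/0 → 3 ('bda')
  [8] 0/15 → 2 ('bd')
  [9] 15/20 → 0 ('')
  [10] 20/18 → 1 ('c')
  [11] 18/9 → 1 ('c')
  [12] 9/4 → 0 ('')
  [13] 4/1 → 2 ('da')
  [14] 1/14 → 1 ('d')
  [15] 14/17 → 1 ('d')
  [16] 17/8 → 2 ('dc')
  [17] 8/16 → 1 ('d')
  [18] 16/7 → 3 ('ddc')
  [19] 7/11 → 0 ('')
  [20] 11/10 → 1 ('e')

n(n+1)/2 = 21·22/2 = 231
Σ LCP = 0 + 1 + 1 + 2 + 0 + 1 + 1 + 3 + 2 + 0 + 1 + 1 + 0 + 2 + 1 + 1 + 2 + 1 + 3 + 0 + 1 = 24
distinct = 231 − 24 = 207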